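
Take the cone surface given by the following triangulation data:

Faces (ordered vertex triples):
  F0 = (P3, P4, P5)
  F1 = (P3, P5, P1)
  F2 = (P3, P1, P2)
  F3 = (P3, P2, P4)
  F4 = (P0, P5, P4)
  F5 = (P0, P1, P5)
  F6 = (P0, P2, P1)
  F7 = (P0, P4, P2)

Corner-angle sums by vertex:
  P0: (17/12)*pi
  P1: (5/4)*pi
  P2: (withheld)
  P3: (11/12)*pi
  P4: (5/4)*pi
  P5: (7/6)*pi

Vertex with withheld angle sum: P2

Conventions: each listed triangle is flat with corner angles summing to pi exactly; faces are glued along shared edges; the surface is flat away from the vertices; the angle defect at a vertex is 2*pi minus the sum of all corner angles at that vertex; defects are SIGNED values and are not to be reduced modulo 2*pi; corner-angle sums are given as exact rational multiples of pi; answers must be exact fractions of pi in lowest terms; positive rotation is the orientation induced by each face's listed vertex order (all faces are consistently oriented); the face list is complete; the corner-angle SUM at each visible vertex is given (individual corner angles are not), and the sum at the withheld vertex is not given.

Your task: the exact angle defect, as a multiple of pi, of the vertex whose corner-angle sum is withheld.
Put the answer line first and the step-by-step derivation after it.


Answer: defect(P2) = 0

V = 6, E = 12, F = 8; chi = V - E + F = 2
Gauss-Bonnet: total defect = 2*pi*chi = 4*pi; visible defects sum to 4*pi


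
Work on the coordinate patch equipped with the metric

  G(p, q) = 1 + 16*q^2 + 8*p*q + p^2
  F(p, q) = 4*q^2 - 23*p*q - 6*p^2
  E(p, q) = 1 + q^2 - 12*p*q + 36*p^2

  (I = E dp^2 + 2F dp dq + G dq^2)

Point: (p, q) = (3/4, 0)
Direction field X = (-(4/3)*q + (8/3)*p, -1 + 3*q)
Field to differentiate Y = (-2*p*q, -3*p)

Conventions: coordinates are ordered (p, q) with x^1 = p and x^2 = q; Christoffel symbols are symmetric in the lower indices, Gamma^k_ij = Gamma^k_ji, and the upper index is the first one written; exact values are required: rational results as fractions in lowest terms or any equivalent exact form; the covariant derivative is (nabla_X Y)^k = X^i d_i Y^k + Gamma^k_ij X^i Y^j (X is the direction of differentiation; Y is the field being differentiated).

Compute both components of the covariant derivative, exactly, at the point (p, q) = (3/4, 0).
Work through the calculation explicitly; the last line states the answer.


E = 85/4, F = -27/8, G = 25/16 at the point
E_p = 54, E_q = -9, F_p = -9, F_q = -69/4, G_p = 3/2, G_q = 6
EG - F^2 = 349/16;  g^inv = (16/349) * [[25/16, 27/8], [27/8, 85/4]]
first-kind symbols [ij,l] = (1/2)(d_i g_jl + d_j g_il - d_l g_ij): [pp,p] = E_p/2 = 27, [pp,q] = F_p - E_q/2 = -9/2, [pq,p] = E_q/2 = -9/2, [pq,q] = G_p/2 = 3/4, [qq,p] = F_q - G_p/2 = -18, [qq,q] = G_q/2 = 3
Gamma^p_ij = (G*[ij,p] - F*[ij,q])/(EG - F^2), Gamma^q_ij = (E*[ij,q] - F*[ij,p])/(EG - F^2)
Gamma_ppp = 432/349, Gamma_ppq = -72/349, Gamma_pqq = -288/349, Gamma_qpp = -72/349, Gamma_qpq = 12/349, Gamma_qqq = 48/349
X = (2, -1), Y = (0, -9/4) at the point

Answer: (nabla_X Y)^p = 399/698, (nabla_X Y)^q = -2040/349


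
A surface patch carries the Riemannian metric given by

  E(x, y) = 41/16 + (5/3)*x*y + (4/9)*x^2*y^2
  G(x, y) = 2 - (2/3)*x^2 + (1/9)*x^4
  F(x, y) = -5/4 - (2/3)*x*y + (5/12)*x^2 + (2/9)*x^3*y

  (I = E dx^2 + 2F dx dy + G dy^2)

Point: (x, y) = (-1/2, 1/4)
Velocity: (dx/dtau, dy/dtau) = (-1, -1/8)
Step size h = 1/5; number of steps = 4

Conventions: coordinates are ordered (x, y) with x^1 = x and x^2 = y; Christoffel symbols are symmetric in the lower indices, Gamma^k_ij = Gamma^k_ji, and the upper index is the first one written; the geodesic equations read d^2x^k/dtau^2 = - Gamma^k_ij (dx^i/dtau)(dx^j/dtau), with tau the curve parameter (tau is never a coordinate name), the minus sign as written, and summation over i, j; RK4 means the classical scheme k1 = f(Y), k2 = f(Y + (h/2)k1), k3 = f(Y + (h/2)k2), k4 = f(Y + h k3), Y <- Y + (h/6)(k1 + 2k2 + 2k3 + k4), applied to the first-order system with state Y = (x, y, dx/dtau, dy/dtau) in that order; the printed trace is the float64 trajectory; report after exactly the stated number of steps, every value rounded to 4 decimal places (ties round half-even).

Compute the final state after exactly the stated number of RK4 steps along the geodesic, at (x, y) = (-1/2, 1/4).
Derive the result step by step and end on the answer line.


f(Y) = (dx/dtau, dy/dtau, -Gamma^x_ij Y'^i Y'^j, -Gamma^y_ij Y'^i Y'^j) with the Gammas evaluated at the stage position; h = 0.200000; intermediate values shown to 6 dp
step 0: x = -0.5000, y = 0.2500, dx/dtau = -1.0000, dy/dtau = -0.1250
step 1:
  k1: at (x, y) = (-0.500000, 0.250000), (dx/dtau, dy/dtau) = (-1.000000, -0.125000); Gamma_xxx = 0.060738, Gamma_xxy = -0.121475, Gamma_xyy = 0.000000, Gamma_yxx = -0.047722, Gamma_yxy = 0.095445, Gamma_yyy = 0.000000; k1 = (-1.000000, -0.125000, -0.030369, 0.023861)
  k2: at (x, y) = (-0.600000, 0.237500), (dx/dtau, dy/dtau) = (-1.003037, -0.122614); Gamma_xxx = 0.058832, Gamma_xxy = -0.148628, Gamma_xyy = 0.000000, Gamma_yxx = -0.044824, Gamma_yxy = 0.113241, Gamma_yyy = 0.000000; k2 = (-1.003037, -0.122614, -0.022631, 0.017243)
  k3: at (x, y) = (-0.600304, 0.237739), (dx/dtau, dy/dtau) = (-1.002263, -0.123276); Gamma_xxx = 0.058894, Gamma_xxy = -0.148711, Gamma_xyy = 0.000000, Gamma_yxx = -0.044871, Gamma_yxy = 0.113302, Gamma_yyy = 0.000000; k3 = (-1.002263, -0.123276, -0.022413, 0.017076)
  k4: at (x, y) = (-0.700453, 0.225345), (dx/dtau, dy/dtau) = (-1.004483, -0.121585); Gamma_xxx = 0.057133, Gamma_xxy = -0.177589, Gamma_xyy = 0.000000, Gamma_yxx = -0.041746, Gamma_yxy = 0.129760, Gamma_yyy = 0.000000; k4 = (-1.004483, -0.121585, -0.014268, 0.010425)
  Y <- Y + (h/6)(k1 + 2k2 + 2k3 + k4): x = -0.7005, y = 0.2254, dx/dtau = -1.0045, dy/dtau = -0.1216
step 2:
  k1: at (x, y) = (-0.700503, 0.225388), (dx/dtau, dy/dtau) = (-1.004491, -0.121569); Gamma_xxx = 0.057144, Gamma_xxy = -0.177604, Gamma_xyy = 0.000000, Gamma_yxx = -0.041754, Gamma_yxy = 0.129770, Gamma_yyy = 0.000000; k1 = (-1.004491, -0.121569, -0.014282, 0.010436)
  k2: at (x, y) = (-0.800952, 0.213231), (dx/dtau, dy/dtau) = (-1.005919, -0.120526); Gamma_xxx = 0.055522, Gamma_xxy = -0.208557, Gamma_xyy = 0.000000, Gamma_yxx = -0.038419, Gamma_yxy = 0.144312, Gamma_yyy = 0.000000; k2 = (-1.005919, -0.120526, -0.005611, 0.003883)
  k3: at (x, y) = (-0.801095, 0.213335), (dx/dtau, dy/dtau) = (-1.005052, -0.121181); Gamma_xxx = 0.055551, Gamma_xxy = -0.208601, Gamma_xyy = 0.000000, Gamma_yxx = -0.038438, Gamma_yxy = 0.144338, Gamma_yyy = 0.000000; k3 = (-1.005052, -0.121181, -0.005302, 0.003669)
  k4: at (x, y) = (-0.901513, 0.201152), (dx/dtau, dy/dtau) = (-1.005551, -0.120835); Gamma_xxx = 0.053952, Gamma_xxy = -0.241801, Gamma_xyy = 0.000000, Gamma_yxx = -0.034838, Gamma_yxy = 0.156137, Gamma_yyy = 0.000000; k4 = (-1.005551, -0.120835, 0.004208, -0.002717)
  Y <- Y + (h/6)(k1 + 2k2 + 2k3 + k4): x = -0.9016, y = 0.2012, dx/dtau = -1.0056, dy/dtau = -0.1208
step 3:
  k1: at (x, y) = (-0.901569, 0.201194), (dx/dtau, dy/dtau) = (-1.005554, -0.120808); Gamma_xxx = 0.053964, Gamma_xxy = -0.241819, Gamma_xyy = 0.000000, Gamma_yxx = -0.034845, Gamma_yxy = 0.156146, Gamma_yyy = 0.000000; k1 = (-1.005554, -0.120808, 0.004187, -0.002703)
  k2: at (x, y) = (-1.002124, 0.189113), (dx/dtau, dy/dtau) = (-1.005136, -0.121079); Gamma_xxx = 0.052369, Gamma_xxy = -0.277505, Gamma_xyy = 0.000000, Gamma_yxx = -0.031004, Gamma_yxy = 0.164294, Gamma_yyy = 0.000000; k2 = (-1.005136, -0.121079, 0.014637, -0.008666)
  k3: at (x, y) = (-1.002082, 0.189086), (dx/dtau, dy/dtau) = (-1.004091, -0.121675); Gamma_xxx = 0.052360, Gamma_xxy = -0.277490, Gamma_xyy = 0.000000, Gamma_yxx = -0.031000, Gamma_yxy = 0.164289, Gamma_yyy = 0.000000; k3 = (-1.004091, -0.121675, 0.015014, -0.008889)
  k4: at (x, y) = (-1.102387, 0.176859), (dx/dtau, dy/dtau) = (-1.002551, -0.122586); Gamma_xxx = 0.050628, Gamma_xxy = -0.315573, Gamma_xyy = 0.000000, Gamma_yxx = -0.026892, Gamma_yxy = 0.167621, Gamma_yyy = 0.000000; k4 = (-1.002551, -0.122586, 0.026680, -0.014172)
  Y <- Y + (h/6)(k1 + 2k2 + 2k3 + k4): x = -1.1025, y = 0.1769, dx/dtau = -1.0025, dy/dtau = -0.1225
step 4:
  k1: at (x, y) = (-1.102454, 0.176897), (dx/dtau, dy/dtau) = (-1.002549, -0.122541); Gamma_xxx = 0.050640, Gamma_xxy = -0.315599, Gamma_xyy = 0.000000, Gamma_yxx = -0.026897, Gamma_yxy = 0.167626, Gamma_yyy = 0.000000; k1 = (-1.002549, -0.122541, 0.026646, -0.014153)
  k2: at (x, y) = (-1.202709, 0.164643), (dx/dtau, dy/dtau) = (-0.999884, -0.123957); Gamma_xxx = 0.048733, Gamma_xxy = -0.355994, Gamma_xyy = 0.000000, Gamma_yxx = -0.022572, Gamma_yxy = 0.164890, Gamma_yyy = 0.000000; k2 = (-0.999884, -0.123957, 0.039523, -0.018306)
  k3: at (x, y) = (-1.202443, 0.164502), (dx/dtau, dy/dtau) = (-0.998596, -0.124372); Gamma_xxx = 0.048687, Gamma_xxy = -0.355884, Gamma_xyy = 0.000000, Gamma_yxx = -0.022557, Gamma_yxy = 0.164886, Gamma_yyy = 0.000000; k3 = (-0.998596, -0.124372, 0.039849, -0.018463)
  k4: at (x, y) = (-1.302173, 0.152023), (dx/dtau, dy/dtau) = (-0.994579, -0.126234); Gamma_xxx = 0.046457, Gamma_xxy = -0.397937, Gamma_xyy = 0.000000, Gamma_yxx = -0.018066, Gamma_yxy = 0.154751, Gamma_yyy = 0.000000; k4 = (-0.994579, -0.126234, 0.053967, -0.020987)
  Y <- Y + (h/6)(k1 + 2k2 + 2k3 + k4): x = -1.3023, y = 0.1520, dx/dtau = -0.9946, dy/dtau = -0.1262

Answer: x = -1.3023, y = 0.1520, dx/dtau = -0.9946, dy/dtau = -0.1262


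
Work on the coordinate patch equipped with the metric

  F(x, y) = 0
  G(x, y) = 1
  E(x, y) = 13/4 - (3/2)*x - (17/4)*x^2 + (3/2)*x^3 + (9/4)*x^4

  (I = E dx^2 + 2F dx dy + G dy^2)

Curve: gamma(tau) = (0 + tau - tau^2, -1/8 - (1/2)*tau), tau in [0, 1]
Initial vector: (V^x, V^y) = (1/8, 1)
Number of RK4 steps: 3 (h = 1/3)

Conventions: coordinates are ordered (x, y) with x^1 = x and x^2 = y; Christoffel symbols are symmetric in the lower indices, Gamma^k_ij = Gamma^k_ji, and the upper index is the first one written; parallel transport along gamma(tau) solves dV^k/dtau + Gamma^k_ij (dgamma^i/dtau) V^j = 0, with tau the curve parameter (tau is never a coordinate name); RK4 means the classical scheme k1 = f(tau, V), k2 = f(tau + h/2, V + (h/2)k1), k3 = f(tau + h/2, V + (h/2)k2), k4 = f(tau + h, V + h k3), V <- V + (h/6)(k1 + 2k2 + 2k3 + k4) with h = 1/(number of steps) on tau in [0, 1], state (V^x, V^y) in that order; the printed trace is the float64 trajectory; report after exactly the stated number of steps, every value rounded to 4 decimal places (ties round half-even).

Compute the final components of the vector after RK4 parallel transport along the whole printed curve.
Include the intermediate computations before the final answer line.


gamma'(tau) = (1 - 2*tau, -1/2); f(tau, V)^k = -Gamma^k_ij(gamma(tau)) gamma'^i(tau) V^j; h = 1/3; intermediate values shown to 6 dp
curve data and Christoffel symbols at the stage parameters:
  tau = 0.000000: gamma = (0.000000, -0.125000), gamma' = (1.000000, -0.500000); Gamma_xxx = -0.230769, Gamma_xxy = 0.000000, Gamma_xyy = 0.000000, Gamma_yxx = 0.000000, Gamma_yxy = 0.000000, Gamma_yyy = 0.000000
  tau = 0.166667: gamma = (0.138889, -0.208333), gamma' = (0.666667, -0.500000); Gamma_xxx = -0.433396, Gamma_xxy = 0.000000, Gamma_xyy = 0.000000, Gamma_yxx = 0.000000, Gamma_yxy = 0.000000, Gamma_yyy = 0.000000
  tau = 0.333333: gamma = (0.222222, -0.291667), gamma' = (0.333333, -0.500000); Gamma_xxx = -0.562147, Gamma_xxy = 0.000000, Gamma_xyy = 0.000000, Gamma_yxx = 0.000000, Gamma_yxy = 0.000000, Gamma_yyy = 0.000000
  tau = 0.500000: gamma = (0.250000, -0.375000), gamma' = (0.000000, -0.500000); Gamma_xxx = -0.606285, Gamma_xxy = 0.000000, Gamma_xyy = 0.000000, Gamma_yxx = 0.000000, Gamma_yxy = 0.000000, Gamma_yyy = 0.000000
  tau = 0.666667: gamma = (0.222222, -0.458333), gamma' = (-0.333333, -0.500000); Gamma_xxx = -0.562147, Gamma_xxy = 0.000000, Gamma_xyy = 0.000000, Gamma_yxx = 0.000000, Gamma_yxy = 0.000000, Gamma_yyy = 0.000000
  tau = 0.833333: gamma = (0.138889, -0.541667), gamma' = (-0.666667, -0.500000); Gamma_xxx = -0.433396, Gamma_xxy = 0.000000, Gamma_xyy = 0.000000, Gamma_yxx = 0.000000, Gamma_yxy = 0.000000, Gamma_yyy = 0.000000
  tau = 1.000000: gamma = (0.000000, -0.625000), gamma' = (-1.000000, -0.500000); Gamma_xxx = -0.230769, Gamma_xxy = 0.000000, Gamma_xyy = 0.000000, Gamma_yxx = 0.000000, Gamma_yxy = 0.000000, Gamma_yyy = 0.000000
step 0: V^x = 0.1250, V^y = 1.0000
step 1: k1 = (0.028846, 0.000000), k2 = (0.037505, 0.000000), k3 = (0.037922, 0.000000), k4 = (0.025791, 0.000000); V <- V + (h/6)(k1 + 2k2 + 2k3 + k4): V^x = 0.1364, V^y = 1.0000
step 2: k1 = (0.025562, 0.000000), k2 = (0.000000, 0.000000), k3 = (0.000000, 0.000000), k4 = (-0.025562, 0.000000); V <- V + (h/6)(k1 + 2k2 + 2k3 + k4): V^x = 0.1364, V^y = 1.0000
step 3: k1 = (-0.025562, 0.000000), k2 = (-0.038184, 0.000000), k3 = (-0.037576, 0.000000), k4 = (-0.028590, 0.000000); V <- V + (h/6)(k1 + 2k2 + 2k3 + k4): V^x = 0.1250, V^y = 1.0000

Answer: V^x = 0.1250, V^y = 1.0000


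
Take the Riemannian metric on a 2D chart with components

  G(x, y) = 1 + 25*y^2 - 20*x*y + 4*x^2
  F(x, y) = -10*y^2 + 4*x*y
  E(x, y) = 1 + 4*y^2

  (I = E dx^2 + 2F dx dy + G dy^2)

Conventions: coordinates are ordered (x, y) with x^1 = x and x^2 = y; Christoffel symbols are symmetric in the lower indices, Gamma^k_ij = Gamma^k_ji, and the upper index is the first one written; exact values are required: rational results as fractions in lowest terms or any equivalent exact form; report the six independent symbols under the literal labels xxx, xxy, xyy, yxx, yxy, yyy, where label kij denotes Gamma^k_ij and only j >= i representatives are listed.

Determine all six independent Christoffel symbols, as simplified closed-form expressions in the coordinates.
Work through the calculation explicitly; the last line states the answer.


E = 1 + 4*y^2; F = -10*y^2 + 4*x*y; G = 1 + 25*y^2 - 20*x*y + 4*x^2
Gamma^k_ij = (1/2) g^{kl} (d_i g_jl + d_j g_il - d_l g_ij), with g^inv = (1/(EG-F^2)) [[G, -F], [-F, E]]
first partials: E_x = 0, E_y = 8*y, F_x = 4*y, F_y = -20*y + 4*x, G_x = -20*y + 8*x, G_y = 50*y - 20*x
D = EG - F^2 = 1 + 29*y^2 - 20*x*y + 4*x^2
expanded: Gamma^x_xx = (G E_x - 2F F_x + F E_y)/(2D), Gamma^x_xy = (G E_y - F G_x)/(2D), Gamma^x_yy = (2G F_y - G G_x - F G_y)/(2D), Gamma^y_xx = (2E F_x - E E_y - F E_x)/(2D), Gamma^y_xy = (E G_x - F E_y)/(2D), Gamma^y_yy = (E G_y - 2F F_y + F G_x)/(2D); substitute and cancel common factors

Answer: Gamma_xxx = 0, Gamma_xxy = 4*y/(4*x^2 - 20*x*y + 29*y^2 + 1), Gamma_xyy = -10*y/(4*x^2 - 20*x*y + 29*y^2 + 1), Gamma_yxx = 0, Gamma_yxy = (4*x - 10*y)/(4*x^2 - 20*x*y + 29*y^2 + 1), Gamma_yyy = (-10*x + 25*y)/(4*x^2 - 20*x*y + 29*y^2 + 1)


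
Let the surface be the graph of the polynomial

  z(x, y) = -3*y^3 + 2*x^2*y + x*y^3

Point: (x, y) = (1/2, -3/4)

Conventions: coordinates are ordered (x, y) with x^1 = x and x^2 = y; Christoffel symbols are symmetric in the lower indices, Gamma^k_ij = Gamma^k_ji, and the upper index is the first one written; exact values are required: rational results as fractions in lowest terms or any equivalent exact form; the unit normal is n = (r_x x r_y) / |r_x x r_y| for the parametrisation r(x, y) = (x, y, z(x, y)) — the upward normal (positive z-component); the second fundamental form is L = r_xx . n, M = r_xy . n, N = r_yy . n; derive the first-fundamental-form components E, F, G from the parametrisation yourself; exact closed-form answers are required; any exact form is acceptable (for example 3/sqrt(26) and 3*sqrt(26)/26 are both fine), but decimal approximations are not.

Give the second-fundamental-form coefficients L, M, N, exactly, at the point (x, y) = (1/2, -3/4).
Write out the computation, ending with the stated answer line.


z_x = -123/64, z_y = -119/32, z_xx = -3, z_xy = 59/16, z_yy = 45/4
E = 19225/4096, F = 14637/2048, G = 15185/1024; answer radicand W^2 = 75869/4096
unnormalised second-form numerators: l = -3, m = 59/16, n = 45/4; L = l/sqrt(75869/4096), and similarly M = m/sqrt(W^2), N = n/sqrt(W^2)

Answer: L = -192*sqrt(75869)/75869, M = 236*sqrt(75869)/75869, N = 720*sqrt(75869)/75869


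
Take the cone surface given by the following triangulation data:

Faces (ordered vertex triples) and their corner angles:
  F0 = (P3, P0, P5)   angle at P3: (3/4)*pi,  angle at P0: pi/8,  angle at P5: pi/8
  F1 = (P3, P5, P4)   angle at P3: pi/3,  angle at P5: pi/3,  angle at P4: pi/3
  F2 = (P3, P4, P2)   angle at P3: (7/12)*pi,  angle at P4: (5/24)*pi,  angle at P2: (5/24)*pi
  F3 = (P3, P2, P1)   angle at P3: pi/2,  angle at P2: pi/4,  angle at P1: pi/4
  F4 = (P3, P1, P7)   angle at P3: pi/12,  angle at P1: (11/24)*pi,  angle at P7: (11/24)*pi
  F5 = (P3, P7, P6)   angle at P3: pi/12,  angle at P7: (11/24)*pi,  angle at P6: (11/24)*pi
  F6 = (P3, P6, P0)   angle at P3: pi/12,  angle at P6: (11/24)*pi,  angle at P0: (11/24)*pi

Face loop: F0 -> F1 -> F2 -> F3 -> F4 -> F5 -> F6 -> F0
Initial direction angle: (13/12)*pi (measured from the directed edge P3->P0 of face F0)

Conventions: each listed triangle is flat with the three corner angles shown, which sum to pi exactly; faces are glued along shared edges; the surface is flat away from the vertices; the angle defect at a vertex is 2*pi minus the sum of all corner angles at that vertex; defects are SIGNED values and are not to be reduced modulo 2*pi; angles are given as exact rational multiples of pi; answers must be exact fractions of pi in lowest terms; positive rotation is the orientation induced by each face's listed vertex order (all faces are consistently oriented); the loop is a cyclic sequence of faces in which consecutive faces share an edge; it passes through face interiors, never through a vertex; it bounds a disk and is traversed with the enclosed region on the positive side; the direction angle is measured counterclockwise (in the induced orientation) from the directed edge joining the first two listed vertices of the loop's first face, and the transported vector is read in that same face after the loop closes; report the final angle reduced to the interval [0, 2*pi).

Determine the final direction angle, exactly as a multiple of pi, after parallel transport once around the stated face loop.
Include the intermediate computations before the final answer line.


enclosed vertex P3: corner angles sum to (29/12)*pi, defect = 2*pi - (29/12)*pi = (-5/12)*pi
holonomy = initial angle + sum of enclosed defects (mod 2*pi), positive in the induced orientation
final angle = (13/12)*pi - (5/12)*pi = (2/3)*pi (mod 2*pi)

Answer: final direction angle = (2/3)*pi


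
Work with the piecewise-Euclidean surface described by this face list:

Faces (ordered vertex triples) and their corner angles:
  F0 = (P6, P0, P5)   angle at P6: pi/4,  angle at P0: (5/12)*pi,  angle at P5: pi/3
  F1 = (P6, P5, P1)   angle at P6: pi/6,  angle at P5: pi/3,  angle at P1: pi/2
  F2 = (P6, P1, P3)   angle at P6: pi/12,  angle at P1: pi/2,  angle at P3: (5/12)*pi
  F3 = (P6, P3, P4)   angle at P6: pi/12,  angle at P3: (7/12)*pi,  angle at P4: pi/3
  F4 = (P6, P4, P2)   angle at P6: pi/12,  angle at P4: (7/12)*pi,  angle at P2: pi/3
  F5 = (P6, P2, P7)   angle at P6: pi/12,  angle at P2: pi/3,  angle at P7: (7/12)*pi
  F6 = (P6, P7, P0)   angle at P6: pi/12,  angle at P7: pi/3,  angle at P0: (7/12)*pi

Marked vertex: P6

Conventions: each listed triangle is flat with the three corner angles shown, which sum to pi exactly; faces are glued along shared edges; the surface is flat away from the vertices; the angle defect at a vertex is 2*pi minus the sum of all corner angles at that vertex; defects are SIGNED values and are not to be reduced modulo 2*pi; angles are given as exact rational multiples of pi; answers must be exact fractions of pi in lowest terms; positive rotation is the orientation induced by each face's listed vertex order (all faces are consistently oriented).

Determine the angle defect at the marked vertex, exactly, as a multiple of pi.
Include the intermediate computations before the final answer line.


Sum of corner angles at P6: (5/6)*pi
defect = 2*pi - (5/6)*pi

Answer: defect(P6) = (7/6)*pi


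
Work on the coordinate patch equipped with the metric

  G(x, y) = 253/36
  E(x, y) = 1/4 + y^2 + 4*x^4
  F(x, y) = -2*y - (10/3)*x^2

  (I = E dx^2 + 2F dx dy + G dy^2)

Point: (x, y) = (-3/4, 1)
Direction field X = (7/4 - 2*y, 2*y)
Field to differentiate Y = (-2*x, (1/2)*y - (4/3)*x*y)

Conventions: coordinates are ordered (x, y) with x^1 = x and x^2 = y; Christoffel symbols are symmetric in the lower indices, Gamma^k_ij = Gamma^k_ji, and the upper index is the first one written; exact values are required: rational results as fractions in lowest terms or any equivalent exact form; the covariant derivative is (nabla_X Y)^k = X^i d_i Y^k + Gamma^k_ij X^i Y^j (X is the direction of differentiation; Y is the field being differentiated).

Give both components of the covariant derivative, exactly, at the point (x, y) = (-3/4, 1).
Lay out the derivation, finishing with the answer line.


E = 161/64, F = -31/8, G = 253/36 at the point
E_x = -27/4, E_y = 2, F_x = 5, F_y = -2, G_x = 0, G_y = 0
EG - F^2 = 6137/2304;  g^inv = (2304/6137) * [[253/36, 31/8], [31/8, 161/64]]
first-kind symbols [ij,l] = (1/2)(d_i g_jl + d_j g_il - d_l g_ij): [xx,x] = E_x/2 = -27/8, [xx,y] = F_x - E_y/2 = 4, [xy,x] = E_y/2 = 1, [xy,y] = G_x/2 = 0, [yy,x] = F_y - G_x/2 = -2, [yy,y] = G_y/2 = 0
Gamma^x_ij = (G*[ij,x] - F*[ij,y])/(EG - F^2), Gamma^y_ij = (E*[ij,y] - F*[ij,x])/(EG - F^2)
Gamma_xxx = -18936/6137, Gamma_xxy = 16192/6137, Gamma_xyy = -32384/6137, Gamma_yxx = -6948/6137, Gamma_yxy = 8928/6137, Gamma_yyy = -17856/6137
X = (-1/4, 2), Y = (3/2, 3/2) at the point

Answer: (nabla_X Y)^x = -88957/12274, (nabla_X Y)^y = -42419/36822


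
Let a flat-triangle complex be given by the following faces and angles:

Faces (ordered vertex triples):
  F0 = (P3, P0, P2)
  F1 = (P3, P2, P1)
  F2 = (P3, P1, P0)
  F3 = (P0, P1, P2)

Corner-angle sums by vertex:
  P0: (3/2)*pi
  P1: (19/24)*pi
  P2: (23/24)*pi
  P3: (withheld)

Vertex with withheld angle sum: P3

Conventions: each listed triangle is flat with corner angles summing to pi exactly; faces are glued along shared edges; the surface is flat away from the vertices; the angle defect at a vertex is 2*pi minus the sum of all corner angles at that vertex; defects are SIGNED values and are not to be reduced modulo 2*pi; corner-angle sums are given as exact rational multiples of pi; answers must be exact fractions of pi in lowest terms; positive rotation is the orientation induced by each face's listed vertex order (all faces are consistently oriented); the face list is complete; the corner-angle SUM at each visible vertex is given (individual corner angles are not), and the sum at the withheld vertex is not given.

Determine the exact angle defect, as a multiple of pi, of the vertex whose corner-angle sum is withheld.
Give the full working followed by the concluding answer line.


V = 4, E = 6, F = 4; chi = V - E + F = 2
Gauss-Bonnet: total defect = 2*pi*chi = 4*pi; visible defects sum to (11/4)*pi

Answer: defect(P3) = (5/4)*pi


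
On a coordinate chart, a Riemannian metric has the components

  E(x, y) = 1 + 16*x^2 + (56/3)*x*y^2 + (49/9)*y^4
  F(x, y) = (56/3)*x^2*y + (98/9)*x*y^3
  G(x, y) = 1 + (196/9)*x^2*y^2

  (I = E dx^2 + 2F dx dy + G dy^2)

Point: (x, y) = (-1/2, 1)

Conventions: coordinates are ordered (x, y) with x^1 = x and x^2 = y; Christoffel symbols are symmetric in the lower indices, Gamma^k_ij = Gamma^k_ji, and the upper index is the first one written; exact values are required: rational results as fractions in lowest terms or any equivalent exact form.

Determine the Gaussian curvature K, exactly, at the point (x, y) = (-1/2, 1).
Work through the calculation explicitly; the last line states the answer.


E = 10/9, F = -7/9, G = 58/9, EG - F^2 = 59/9 at the point
E_x = 8/3, E_y = 28/9, F_x = -70/9, F_y = -35/3, G_x = -196/9, G_y = 98/9
E_yy = 140/3, F_xy = 14, G_xx = 392/9
Compute both Brioschi determinants and normalise by (EG - F^2)^2.
M1 = [[-E_yy/2 + F_xy - G_xx/2, E_x/2, F_x - E_y/2], [F_y - G_x/2, E, F], [G_y/2, F, G]] = [[-280/9, 4/3, -28/3], [-7/9, 10/9, -7/9], [49/9, -7/9, 58/9]]; det M1 = -12320/81
M2 = [[0, E_y/2, G_x/2], [E_y/2, E, F], [G_x/2, F, G]] = [[0, 14/9, -98/9], [14/9, 10/9, -7/9], [-98/9, -7/9, 58/9]]; det M2 = -9800/81
det M1 - det M2 = -280/9; K = -280/9 / (59/9)^2 = -2520/3481

Answer: K = -2520/3481


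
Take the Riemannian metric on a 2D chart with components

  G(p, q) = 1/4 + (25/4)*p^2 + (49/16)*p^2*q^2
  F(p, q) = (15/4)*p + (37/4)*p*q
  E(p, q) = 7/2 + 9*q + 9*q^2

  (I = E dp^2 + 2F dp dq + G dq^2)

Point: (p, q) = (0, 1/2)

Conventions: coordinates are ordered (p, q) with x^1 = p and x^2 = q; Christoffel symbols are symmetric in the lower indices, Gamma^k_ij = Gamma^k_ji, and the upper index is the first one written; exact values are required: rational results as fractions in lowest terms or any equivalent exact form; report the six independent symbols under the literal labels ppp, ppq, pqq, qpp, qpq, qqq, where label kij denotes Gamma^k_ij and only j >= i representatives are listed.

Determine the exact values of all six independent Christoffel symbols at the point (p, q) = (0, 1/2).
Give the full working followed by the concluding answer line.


E = 41/4, F = 0, G = 1/4 at the point
E_p = 0, E_q = 18, F_p = 67/8, F_q = 0, G_p = 0, G_q = 0
EG - F^2 = 41/16;  g^inv = (16/41) * [[1/4, 0], [0, 41/4]]
first-kind symbols [ij,l] = (1/2)(d_i g_jl + d_j g_il - d_l g_ij): [pp,p] = E_p/2 = 0, [pp,q] = F_p - E_q/2 = -5/8, [pq,p] = E_q/2 = 9, [pq,q] = G_p/2 = 0, [qq,p] = F_q - G_p/2 = 0, [qq,q] = G_q/2 = 0
Gamma^p_ij = (G*[ij,p] - F*[ij,q])/(EG - F^2), Gamma^q_ij = (E*[ij,q] - F*[ij,p])/(EG - F^2)

Answer: Gamma_ppp = 0, Gamma_ppq = 36/41, Gamma_pqq = 0, Gamma_qpp = -5/2, Gamma_qpq = 0, Gamma_qqq = 0


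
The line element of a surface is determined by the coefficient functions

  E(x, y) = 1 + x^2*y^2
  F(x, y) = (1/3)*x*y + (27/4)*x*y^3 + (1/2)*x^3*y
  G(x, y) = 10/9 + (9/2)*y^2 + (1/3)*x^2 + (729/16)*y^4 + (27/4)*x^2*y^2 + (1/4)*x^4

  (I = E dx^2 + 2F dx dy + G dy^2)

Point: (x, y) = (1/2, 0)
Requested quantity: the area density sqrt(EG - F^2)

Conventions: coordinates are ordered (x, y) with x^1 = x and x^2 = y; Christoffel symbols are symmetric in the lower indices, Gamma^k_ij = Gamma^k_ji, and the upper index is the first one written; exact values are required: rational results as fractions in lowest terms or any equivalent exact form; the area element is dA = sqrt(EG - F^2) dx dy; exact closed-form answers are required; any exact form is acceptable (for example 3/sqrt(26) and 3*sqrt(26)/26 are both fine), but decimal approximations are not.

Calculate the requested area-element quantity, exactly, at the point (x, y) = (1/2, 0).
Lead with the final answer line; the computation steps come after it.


Answer: sqrt(EG - F^2) = sqrt(697)/24

E = 1, F = 0, G = 697/576; EG - F^2 = 697/576


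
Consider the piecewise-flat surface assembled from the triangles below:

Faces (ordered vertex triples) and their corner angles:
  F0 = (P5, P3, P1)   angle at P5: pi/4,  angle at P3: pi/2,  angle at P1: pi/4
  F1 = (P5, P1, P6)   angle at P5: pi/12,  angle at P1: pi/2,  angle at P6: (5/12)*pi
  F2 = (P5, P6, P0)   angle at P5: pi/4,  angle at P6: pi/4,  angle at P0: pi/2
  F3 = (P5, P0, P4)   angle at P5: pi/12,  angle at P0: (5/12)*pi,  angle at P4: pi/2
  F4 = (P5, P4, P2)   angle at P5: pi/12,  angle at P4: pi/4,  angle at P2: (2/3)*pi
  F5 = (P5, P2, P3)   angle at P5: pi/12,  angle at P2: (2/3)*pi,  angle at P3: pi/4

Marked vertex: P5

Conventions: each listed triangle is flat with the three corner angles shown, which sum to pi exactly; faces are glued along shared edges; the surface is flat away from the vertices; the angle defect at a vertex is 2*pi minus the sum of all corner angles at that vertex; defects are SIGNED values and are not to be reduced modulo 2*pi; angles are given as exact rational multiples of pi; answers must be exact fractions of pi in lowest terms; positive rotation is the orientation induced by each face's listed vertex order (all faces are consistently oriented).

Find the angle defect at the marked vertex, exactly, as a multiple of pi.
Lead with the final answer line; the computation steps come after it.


Answer: defect(P5) = (7/6)*pi

Sum of corner angles at P5: (5/6)*pi
defect = 2*pi - (5/6)*pi


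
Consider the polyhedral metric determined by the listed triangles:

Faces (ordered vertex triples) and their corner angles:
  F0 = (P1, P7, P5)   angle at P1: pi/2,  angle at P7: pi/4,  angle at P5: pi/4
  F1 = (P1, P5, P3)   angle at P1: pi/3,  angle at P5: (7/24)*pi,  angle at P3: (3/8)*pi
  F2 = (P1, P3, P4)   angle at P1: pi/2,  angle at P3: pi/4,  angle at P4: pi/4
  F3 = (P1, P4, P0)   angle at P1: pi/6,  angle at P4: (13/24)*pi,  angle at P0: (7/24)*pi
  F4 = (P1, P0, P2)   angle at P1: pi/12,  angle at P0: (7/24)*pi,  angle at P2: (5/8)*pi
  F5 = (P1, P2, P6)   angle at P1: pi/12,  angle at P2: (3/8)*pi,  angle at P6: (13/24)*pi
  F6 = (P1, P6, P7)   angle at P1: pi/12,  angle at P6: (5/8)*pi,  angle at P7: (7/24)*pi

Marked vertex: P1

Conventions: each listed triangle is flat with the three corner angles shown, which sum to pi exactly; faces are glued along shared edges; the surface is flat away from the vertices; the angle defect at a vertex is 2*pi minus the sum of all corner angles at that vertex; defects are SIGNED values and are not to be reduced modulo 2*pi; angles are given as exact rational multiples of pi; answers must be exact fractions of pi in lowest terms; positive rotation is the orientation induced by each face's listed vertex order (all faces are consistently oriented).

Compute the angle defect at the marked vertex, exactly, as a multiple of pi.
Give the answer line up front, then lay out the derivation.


Answer: defect(P1) = pi/4

Sum of corner angles at P1: (7/4)*pi
defect = 2*pi - (7/4)*pi


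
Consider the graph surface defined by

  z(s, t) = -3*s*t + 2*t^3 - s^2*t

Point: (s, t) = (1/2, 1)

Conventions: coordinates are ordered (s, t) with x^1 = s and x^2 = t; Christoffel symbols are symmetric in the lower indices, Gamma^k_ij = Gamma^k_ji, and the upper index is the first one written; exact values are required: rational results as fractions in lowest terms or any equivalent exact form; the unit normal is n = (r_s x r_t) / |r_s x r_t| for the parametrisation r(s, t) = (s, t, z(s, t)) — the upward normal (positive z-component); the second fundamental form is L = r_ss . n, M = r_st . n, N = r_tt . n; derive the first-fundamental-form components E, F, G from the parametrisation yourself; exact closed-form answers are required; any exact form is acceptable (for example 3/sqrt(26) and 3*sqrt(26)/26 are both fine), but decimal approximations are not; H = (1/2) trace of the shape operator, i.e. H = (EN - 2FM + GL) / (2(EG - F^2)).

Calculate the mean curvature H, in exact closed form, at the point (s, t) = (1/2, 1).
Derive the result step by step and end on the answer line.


z_s = -4, z_t = 17/4, z_ss = -2, z_st = -4, z_tt = 12
E = 17, F = -17, G = 305/16; answer radicand W^2 = 561/16
unnormalised second-form numerators: l = -2, m = -4, n = 12; L = l/sqrt(561/16), and similarly M = m/sqrt(W^2), N = n/sqrt(W^2)
H = (E*n - 2*F*m + G*l) / (2*(EG - F^2)*sqrt(W^2)); E*n - 2*F*m + G*l = 239/8, EG - F^2 = 561/16, so H = (239/561)/sqrt(561/16)

Answer: H = 956*sqrt(561)/314721


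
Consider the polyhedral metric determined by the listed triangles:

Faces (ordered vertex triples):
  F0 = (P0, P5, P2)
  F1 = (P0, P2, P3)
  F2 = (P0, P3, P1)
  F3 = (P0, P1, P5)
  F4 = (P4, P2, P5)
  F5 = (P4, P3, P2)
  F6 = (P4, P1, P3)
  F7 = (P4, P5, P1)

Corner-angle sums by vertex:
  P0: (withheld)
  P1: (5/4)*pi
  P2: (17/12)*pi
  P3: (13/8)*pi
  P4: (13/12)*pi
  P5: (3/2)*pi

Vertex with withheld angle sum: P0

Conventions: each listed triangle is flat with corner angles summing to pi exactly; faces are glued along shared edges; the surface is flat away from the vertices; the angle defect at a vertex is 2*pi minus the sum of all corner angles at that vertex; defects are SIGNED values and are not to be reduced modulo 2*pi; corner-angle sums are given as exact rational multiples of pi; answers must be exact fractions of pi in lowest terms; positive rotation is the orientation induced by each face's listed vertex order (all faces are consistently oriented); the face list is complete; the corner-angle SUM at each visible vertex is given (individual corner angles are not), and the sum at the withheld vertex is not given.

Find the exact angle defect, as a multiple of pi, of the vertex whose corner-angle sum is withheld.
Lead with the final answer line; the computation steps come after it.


Answer: defect(P0) = (7/8)*pi

V = 6, E = 12, F = 8; chi = V - E + F = 2
Gauss-Bonnet: total defect = 2*pi*chi = 4*pi; visible defects sum to (25/8)*pi


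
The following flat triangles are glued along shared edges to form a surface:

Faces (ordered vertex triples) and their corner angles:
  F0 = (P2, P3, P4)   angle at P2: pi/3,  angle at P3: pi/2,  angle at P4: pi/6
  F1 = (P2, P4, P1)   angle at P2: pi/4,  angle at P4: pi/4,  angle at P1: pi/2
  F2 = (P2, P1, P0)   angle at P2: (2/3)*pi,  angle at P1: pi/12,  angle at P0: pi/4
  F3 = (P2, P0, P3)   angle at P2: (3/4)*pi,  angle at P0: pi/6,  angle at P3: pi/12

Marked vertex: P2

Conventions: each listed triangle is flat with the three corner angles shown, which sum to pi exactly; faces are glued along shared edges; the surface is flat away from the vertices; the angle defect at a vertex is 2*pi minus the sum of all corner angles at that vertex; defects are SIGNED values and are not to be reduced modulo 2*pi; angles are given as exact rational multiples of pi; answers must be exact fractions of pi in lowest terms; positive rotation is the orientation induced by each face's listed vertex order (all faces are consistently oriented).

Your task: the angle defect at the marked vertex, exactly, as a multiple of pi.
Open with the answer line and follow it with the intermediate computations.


Answer: defect(P2) = 0

Sum of corner angles at P2: 2*pi
defect = 2*pi - 2*pi


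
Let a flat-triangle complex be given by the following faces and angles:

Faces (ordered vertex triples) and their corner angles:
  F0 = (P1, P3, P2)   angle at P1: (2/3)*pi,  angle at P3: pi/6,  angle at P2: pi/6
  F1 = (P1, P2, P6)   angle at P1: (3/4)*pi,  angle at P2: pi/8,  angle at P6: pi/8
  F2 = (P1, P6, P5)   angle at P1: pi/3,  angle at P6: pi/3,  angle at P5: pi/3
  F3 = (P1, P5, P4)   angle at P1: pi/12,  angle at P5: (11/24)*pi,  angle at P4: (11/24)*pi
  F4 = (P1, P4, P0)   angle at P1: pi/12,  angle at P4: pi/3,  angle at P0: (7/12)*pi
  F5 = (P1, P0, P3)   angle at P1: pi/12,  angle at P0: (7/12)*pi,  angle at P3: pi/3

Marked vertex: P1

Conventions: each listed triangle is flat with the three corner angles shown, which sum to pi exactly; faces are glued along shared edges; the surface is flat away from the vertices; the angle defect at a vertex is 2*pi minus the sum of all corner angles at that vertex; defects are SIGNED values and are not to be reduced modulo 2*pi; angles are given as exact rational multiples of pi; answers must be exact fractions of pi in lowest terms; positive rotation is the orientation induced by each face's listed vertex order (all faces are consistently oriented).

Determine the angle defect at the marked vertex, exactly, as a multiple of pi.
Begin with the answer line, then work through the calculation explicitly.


Answer: defect(P1) = 0

Sum of corner angles at P1: 2*pi
defect = 2*pi - 2*pi


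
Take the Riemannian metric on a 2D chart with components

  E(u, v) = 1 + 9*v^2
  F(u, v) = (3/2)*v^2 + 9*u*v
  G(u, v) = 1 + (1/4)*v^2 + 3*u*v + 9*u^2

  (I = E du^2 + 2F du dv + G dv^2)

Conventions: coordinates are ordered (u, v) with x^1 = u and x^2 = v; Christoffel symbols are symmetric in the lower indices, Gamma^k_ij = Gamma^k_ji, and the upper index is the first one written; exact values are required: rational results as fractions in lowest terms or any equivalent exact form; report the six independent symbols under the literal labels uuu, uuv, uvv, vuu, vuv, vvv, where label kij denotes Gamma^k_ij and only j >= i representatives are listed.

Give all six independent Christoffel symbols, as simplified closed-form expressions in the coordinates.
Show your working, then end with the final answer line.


E = 1 + 9*v^2; F = (3/2)*v^2 + 9*u*v; G = 1 + (1/4)*v^2 + 3*u*v + 9*u^2
Gamma^k_ij = (1/2) g^{kl} (d_i g_jl + d_j g_il - d_l g_ij), with g^inv = (1/(EG-F^2)) [[G, -F], [-F, E]]
first partials: E_u = 0, E_v = 18*v, F_u = 9*v, F_v = 3*v + 9*u, G_u = 3*v + 18*u, G_v = (1/2)*v + 3*u
D = EG - F^2 = 1 + (37/4)*v^2 + 3*u*v + 9*u^2
expanded: Gamma^u_uu = (G E_u - 2F F_u + F E_v)/(2D), Gamma^u_uv = (G E_v - F G_u)/(2D), Gamma^u_vv = (2G F_v - G G_u - F G_v)/(2D), Gamma^v_uu = (2E F_u - E E_v - F E_u)/(2D), Gamma^v_uv = (E G_u - F E_v)/(2D), Gamma^v_vv = (E G_v - 2F F_v + F G_u)/(2D); substitute and cancel common factors

Answer: Gamma_uuu = 0, Gamma_uuv = 36*v/(36*u^2 + 12*u*v + 37*v^2 + 4), Gamma_uvv = 6*v/(36*u^2 + 12*u*v + 37*v^2 + 4), Gamma_vuu = 0, Gamma_vuv = (36*u + 6*v)/(36*u^2 + 12*u*v + 37*v^2 + 4), Gamma_vvv = (6*u + v)/(36*u^2 + 12*u*v + 37*v^2 + 4)


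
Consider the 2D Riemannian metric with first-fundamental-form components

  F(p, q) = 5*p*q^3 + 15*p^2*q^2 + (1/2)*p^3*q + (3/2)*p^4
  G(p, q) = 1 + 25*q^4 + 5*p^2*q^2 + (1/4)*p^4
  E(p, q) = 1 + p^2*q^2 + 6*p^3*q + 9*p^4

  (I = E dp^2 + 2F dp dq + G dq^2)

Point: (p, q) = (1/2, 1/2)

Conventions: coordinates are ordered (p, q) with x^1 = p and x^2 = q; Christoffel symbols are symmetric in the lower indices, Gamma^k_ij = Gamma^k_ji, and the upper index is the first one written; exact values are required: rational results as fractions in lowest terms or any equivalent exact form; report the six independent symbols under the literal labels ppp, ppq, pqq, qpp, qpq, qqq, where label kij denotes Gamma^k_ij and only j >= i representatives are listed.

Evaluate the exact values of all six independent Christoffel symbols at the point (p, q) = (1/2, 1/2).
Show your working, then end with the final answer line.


E = 2, F = 11/8, G = 185/64 at the point
E_p = 7, E_q = 1, F_p = 85/16, F_q = 91/16, G_p = 11/8, G_q = 55/4
EG - F^2 = 249/64;  g^inv = (64/249) * [[185/64, -11/8], [-11/8, 2]]
first-kind symbols [ij,l] = (1/2)(d_i g_jl + d_j g_il - d_l g_ij): [pp,p] = E_p/2 = 7/2, [pp,q] = F_p - E_q/2 = 77/16, [pq,p] = E_q/2 = 1/2, [pq,q] = G_p/2 = 11/16, [qq,p] = F_q - G_p/2 = 5, [qq,q] = G_q/2 = 55/8
Gamma^p_ij = (G*[ij,p] - F*[ij,q])/(EG - F^2), Gamma^q_ij = (E*[ij,q] - F*[ij,p])/(EG - F^2)

Answer: Gamma_ppp = 224/249, Gamma_ppq = 32/249, Gamma_pqq = 320/249, Gamma_qpp = 308/249, Gamma_qpq = 44/249, Gamma_qqq = 440/249


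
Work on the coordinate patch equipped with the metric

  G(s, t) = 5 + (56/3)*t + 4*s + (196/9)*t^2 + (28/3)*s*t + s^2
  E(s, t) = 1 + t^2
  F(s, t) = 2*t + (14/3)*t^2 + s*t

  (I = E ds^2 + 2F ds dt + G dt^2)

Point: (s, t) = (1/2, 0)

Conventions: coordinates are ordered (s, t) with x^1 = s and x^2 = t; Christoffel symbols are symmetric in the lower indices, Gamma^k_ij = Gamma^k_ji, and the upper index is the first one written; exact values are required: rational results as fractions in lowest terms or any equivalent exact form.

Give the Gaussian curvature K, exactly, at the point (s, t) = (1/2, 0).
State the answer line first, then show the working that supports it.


Answer: K = -16/841

E = 1, F = 0, G = 29/4, EG - F^2 = 29/4 at the point
E_s = 0, E_t = 0, F_s = 0, F_t = 5/2, G_s = 5, G_t = 70/3
E_tt = 2, F_st = 1, G_ss = 2
The intrinsic route: Brioschi's K = (det M1 - det M2)/(EG - F^2)^2.
M1 = [[-E_tt/2 + F_st - G_ss/2, E_s/2, F_s - E_t/2], [F_t - G_s/2, E, F], [G_t/2, F, G]] = [[-1, 0, 0], [0, 1, 0], [35/3, 0, 29/4]]; det M1 = -29/4
M2 = [[0, E_t/2, G_s/2], [E_t/2, E, F], [G_s/2, F, G]] = [[0, 0, 5/2], [0, 1, 0], [5/2, 0, 29/4]]; det M2 = -25/4
det M1 - det M2 = -1; K = -1 / (29/4)^2 = -16/841


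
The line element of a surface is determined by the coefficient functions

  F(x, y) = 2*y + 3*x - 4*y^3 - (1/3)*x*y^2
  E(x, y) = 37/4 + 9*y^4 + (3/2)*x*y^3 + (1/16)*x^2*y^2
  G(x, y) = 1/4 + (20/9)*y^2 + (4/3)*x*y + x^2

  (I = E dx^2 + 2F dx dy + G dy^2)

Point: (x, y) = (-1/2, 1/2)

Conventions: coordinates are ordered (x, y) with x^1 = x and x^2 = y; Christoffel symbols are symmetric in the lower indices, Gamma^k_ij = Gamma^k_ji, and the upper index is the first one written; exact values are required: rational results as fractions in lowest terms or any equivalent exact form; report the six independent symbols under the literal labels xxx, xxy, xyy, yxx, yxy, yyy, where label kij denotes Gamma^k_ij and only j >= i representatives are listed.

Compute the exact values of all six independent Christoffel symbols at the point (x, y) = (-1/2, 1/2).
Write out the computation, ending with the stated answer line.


E = 2489/256, F = -23/24, G = 13/18 at the point
E_x = 11/64, E_y = 253/64, F_x = 35/12, F_y = -5/6, G_x = -1/3, G_y = 14/9
EG - F^2 = 3125/512;  g^inv = (512/3125) * [[13/18, 23/24], [23/24, 2489/256]]
first-kind symbols [ij,l] = (1/2)(d_i g_jl + d_j g_il - d_l g_ij): [xx,x] = E_x/2 = 11/128, [xx,y] = F_x - E_y/2 = 361/384, [xy,x] = E_y/2 = 253/128, [xy,y] = G_x/2 = -1/6, [yy,x] = F_y - G_x/2 = -2/3, [yy,y] = G_y/2 = 7/9
Gamma^x_ij = (G*[ij,x] - F*[ij,y])/(EG - F^2), Gamma^y_ij = (E*[ij,y] - F*[ij,x])/(EG - F^2)

Answer: Gamma_xxx = 71/450, Gamma_xxy = 5842/28125, Gamma_xyy = 1216/28125, Gamma_yxx = 7253/4800, Gamma_yxy = 841/18750, Gamma_yyy = 10634/9375
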